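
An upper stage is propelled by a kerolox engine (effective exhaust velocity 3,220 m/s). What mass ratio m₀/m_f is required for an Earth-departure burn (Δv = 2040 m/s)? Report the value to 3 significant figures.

By the Tsiolkovsky rocket equation, m₀/m_f = exp(Δv / v_e) = exp(2040 / 3220.0) = exp(0.6335) = 1.8843.

mass ratio ≈ 1.88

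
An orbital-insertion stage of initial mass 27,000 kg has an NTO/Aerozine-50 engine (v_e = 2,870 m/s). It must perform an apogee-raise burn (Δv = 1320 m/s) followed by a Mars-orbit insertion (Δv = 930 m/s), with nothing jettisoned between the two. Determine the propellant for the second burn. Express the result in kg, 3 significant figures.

After the first burn: m = 27000 × exp(−1320/2870.0) = 27000 × 0.63133 = 17,045.9 kg.
After the second burn: m = 17,045.9 × exp(−930/2870.0) = 17,045.9 × 0.72322 = 12,327.9 kg.
Second-burn propellant = 17,045.9 − 12,327.9 = 4,718 kg.

propellant for the second burn ≈ 4720 kg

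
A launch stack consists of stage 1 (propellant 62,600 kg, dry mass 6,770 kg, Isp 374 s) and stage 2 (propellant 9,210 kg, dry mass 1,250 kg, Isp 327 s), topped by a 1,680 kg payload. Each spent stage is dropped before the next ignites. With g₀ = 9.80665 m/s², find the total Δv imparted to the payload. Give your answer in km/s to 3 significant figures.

Ignition mass of stage 1 = 62,600+6,770 + 9,210+1,250 + 1,680 = 81,510 kg.
Stage 1: m₀ = 81,510 kg, m_f = 81,510 − 62,600 = 18,910 kg; Δv = 374×9.80665×ln(4.31) = 3667.7×1.4610 ≈ 5359 m/s.
Stage 2: m₀ = 12,140 kg, m_f = 12,140 − 9,210 = 2,930 kg; Δv = 327×9.80665×ln(4.143) = 3206.8×1.4215 ≈ 4558 m/s.
Total Δv = 5359 + 4558 = 9917 m/s.

Δv ≈ 9.92 km/s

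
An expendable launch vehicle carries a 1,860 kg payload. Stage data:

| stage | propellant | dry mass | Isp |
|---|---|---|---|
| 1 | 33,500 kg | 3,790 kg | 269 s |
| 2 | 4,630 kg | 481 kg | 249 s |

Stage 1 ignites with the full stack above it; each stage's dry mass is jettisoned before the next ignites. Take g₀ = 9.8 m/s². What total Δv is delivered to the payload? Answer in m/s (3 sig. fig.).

Δv ≈ 6390 m/s

Ignition mass of stage 1 = 33,500+3,790 + 4,630+481 + 1,860 = 44,261 kg.
Stage 1: m₀ = 44,261 kg, m_f = 44,261 − 33,500 = 10,761 kg; Δv = 269×9.8×ln(4.113) = 2636.2×1.4142 ≈ 3728 m/s.
Stage 2: m₀ = 6,971 kg, m_f = 6,971 − 4,630 = 2,341 kg; Δv = 249×9.8×ln(2.978) = 2440.2×1.0912 ≈ 2663 m/s.
Total Δv = 3728 + 2663 = 6391 m/s.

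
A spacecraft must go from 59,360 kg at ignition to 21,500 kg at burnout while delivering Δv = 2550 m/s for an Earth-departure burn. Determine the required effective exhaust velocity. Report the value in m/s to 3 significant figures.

ln(m₀/m_f) = ln(59360/21500) = ln(2.761) = 1.0156.
Using Δv = v_e ln(m₀/m_f): v_e = Δv / ln(m₀/m_f) = 2550 / 1.0156 = 2510.9 m/s.

v_e ≈ 2510 m/s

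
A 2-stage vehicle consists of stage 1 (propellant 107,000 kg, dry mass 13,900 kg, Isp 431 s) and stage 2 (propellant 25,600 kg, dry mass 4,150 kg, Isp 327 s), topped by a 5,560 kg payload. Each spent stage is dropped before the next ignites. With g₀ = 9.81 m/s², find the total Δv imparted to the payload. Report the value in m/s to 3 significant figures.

Ignition mass of stage 1 = 107,000+13,900 + 25,600+4,150 + 5,560 = 156,210 kg.
Stage 1: m₀ = 156,210 kg, m_f = 156,210 − 107,000 = 49,210 kg; Δv = 431×9.81×ln(3.174) = 4228.1×1.1551 ≈ 4884 m/s.
Stage 2: m₀ = 35,310 kg, m_f = 35,310 − 25,600 = 9,710 kg; Δv = 327×9.81×ln(3.636) = 3207.9×1.2910 ≈ 4141 m/s.
Total Δv = 4884 + 4141 = 9025 m/s.

Δv ≈ 9030 m/s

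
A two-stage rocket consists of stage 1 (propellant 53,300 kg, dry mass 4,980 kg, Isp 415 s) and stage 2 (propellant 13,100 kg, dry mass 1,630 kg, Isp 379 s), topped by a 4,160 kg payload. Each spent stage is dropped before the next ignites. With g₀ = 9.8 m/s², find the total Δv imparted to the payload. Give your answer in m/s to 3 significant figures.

Ignition mass of stage 1 = 53,300+4,980 + 13,100+1,630 + 4,160 = 77,170 kg.
Stage 1: m₀ = 77,170 kg, m_f = 77,170 − 53,300 = 23,870 kg; Δv = 415×9.8×ln(3.233) = 4067.0×1.1734 ≈ 4772 m/s.
Stage 2: m₀ = 18,890 kg, m_f = 18,890 − 13,100 = 5,790 kg; Δv = 379×9.8×ln(3.263) = 3714.2×1.1825 ≈ 4392 m/s.
Total Δv = 4772 + 4392 = 9164 m/s.

Δv ≈ 9160 m/s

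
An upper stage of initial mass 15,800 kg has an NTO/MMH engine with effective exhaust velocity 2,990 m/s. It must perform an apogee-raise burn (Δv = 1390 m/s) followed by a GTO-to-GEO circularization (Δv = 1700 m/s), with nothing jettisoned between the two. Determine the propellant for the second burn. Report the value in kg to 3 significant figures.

After the first burn: m = 15800 × exp(−1390/2990.0) = 15800 × 0.62821 = 9,925.72 kg.
After the second burn: m = 9,925.72 × exp(−1700/2990.0) = 9,925.72 × 0.56634 = 5,621.33 kg.
Second-burn propellant = 9,925.72 − 5,621.33 = 4,304.39 kg.

propellant for the second burn ≈ 4300 kg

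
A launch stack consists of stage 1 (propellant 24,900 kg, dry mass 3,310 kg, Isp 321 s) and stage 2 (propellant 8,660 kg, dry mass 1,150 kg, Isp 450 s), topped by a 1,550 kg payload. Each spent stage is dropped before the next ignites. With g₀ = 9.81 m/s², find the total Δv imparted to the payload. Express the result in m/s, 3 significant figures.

Δv ≈ 9470 m/s

Ignition mass of stage 1 = 24,900+3,310 + 8,660+1,150 + 1,550 = 39,570 kg.
Stage 1: m₀ = 39,570 kg, m_f = 39,570 − 24,900 = 14,670 kg; Δv = 321×9.81×ln(2.697) = 3149.0×0.9923 ≈ 3125 m/s.
Stage 2: m₀ = 11,360 kg, m_f = 11,360 − 8,660 = 2,700 kg; Δv = 450×9.81×ln(4.207) = 4414.5×1.4368 ≈ 6343 m/s.
Total Δv = 3125 + 6343 = 9468 m/s.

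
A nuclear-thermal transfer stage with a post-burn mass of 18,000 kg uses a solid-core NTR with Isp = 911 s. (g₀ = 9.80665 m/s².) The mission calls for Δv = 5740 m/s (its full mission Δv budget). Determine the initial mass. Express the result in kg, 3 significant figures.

initial mass ≈ 34200 kg

v_e = Isp · g₀ = 911 × 9.80665 = 8933.9 m/s.
Using Δv = v_e ln(m₀/m_f): m₀/m_f = exp(Δv / v_e) = exp(5740 / 8933.9) = exp(0.6425) = 1.9012.
m₀ = m_f × 1.9012 = 18,000 × 1.9012 = 34,221.6 kg.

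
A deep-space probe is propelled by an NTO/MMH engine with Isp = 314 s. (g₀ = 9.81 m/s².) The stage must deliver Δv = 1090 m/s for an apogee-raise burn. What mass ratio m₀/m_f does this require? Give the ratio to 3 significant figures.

v_e = Isp · g₀ = 314 × 9.81 = 3080.3 m/s.
From the ideal rocket equation, m₀/m_f = exp(Δv / v_e) = exp(1090 / 3080.3) = exp(0.3539) = 1.4246.

mass ratio ≈ 1.42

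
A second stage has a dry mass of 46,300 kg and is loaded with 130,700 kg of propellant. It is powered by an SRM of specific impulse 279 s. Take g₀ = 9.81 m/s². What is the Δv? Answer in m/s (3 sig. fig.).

v_e = Isp · g₀ = 279 × 9.81 = 2737.0 m/s.
m₀ = m_dry + m_prop = 46,300 + 130,700 = 177,000 kg.
Using Δv = v_e ln(m₀/m_f): Δv = v_e · ln(m₀/m_f) = 2737.0 × ln(3.823) = 2737.0 × 1.3410 ≈ 3670.3 m/s.

Δv ≈ 3670 m/s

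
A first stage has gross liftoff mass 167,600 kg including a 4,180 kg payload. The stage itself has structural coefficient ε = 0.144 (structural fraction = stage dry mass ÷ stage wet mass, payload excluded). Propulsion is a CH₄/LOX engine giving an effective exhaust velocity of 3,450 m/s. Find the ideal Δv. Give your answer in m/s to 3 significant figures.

Stage wet mass = m₀ − payload = 167,600 − 4,180 = 163,420 kg.
Stage dry mass = ε × stage wet mass = 0.144 × 163,420 = 23,532.5 kg.
Burnout mass m_f = stage dry + payload = 23,532.5 + 4,180 = 27,712.5 kg.
Using Δv = v_e ln(m₀/m_f): Δv = v_e · ln(167,600/27,712.5) = 3450.0 × ln(6.048) = 3450.0 × 1.7997 ≈ 6209 m/s.

Δv ≈ 6210 m/s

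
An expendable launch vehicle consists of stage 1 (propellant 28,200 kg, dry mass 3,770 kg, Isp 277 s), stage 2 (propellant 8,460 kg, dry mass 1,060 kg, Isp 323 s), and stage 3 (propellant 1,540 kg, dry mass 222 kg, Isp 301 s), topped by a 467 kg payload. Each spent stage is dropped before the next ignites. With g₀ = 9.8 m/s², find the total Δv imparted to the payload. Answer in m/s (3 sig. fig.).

Ignition mass of stage 1 = 28,200+3,770 + 8,460+1,060 + 1,540+222 + 467 = 43,719 kg.
Stage 1: m₀ = 43,719 kg, m_f = 43,719 − 28,200 = 15,519 kg; Δv = 277×9.8×ln(2.817) = 2714.6×1.0357 ≈ 2812 m/s.
Stage 2: m₀ = 11,749 kg, m_f = 11,749 − 8,460 = 3,289 kg; Δv = 323×9.8×ln(3.572) = 3165.4×1.2732 ≈ 4030 m/s.
Stage 3: m₀ = 2,229 kg, m_f = 2,229 − 1,540 = 689 kg; Δv = 301×9.8×ln(3.235) = 2949.8×1.1741 ≈ 3463 m/s.
Total Δv = 2812 + 4030 + 3463 = 10305 m/s.

Δv ≈ 10300 m/s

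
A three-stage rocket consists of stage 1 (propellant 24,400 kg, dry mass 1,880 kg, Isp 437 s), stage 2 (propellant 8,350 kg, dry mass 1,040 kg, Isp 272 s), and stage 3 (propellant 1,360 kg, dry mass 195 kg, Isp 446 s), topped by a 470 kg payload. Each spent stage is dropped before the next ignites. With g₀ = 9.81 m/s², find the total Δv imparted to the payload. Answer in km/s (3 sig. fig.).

Δv ≈ 12.8 km/s

Ignition mass of stage 1 = 24,400+1,880 + 8,350+1,040 + 1,360+195 + 470 = 37,695 kg.
Stage 1: m₀ = 37,695 kg, m_f = 37,695 − 24,400 = 13,295 kg; Δv = 437×9.81×ln(2.835) = 4287.0×1.0421 ≈ 4468 m/s.
Stage 2: m₀ = 11,415 kg, m_f = 11,415 − 8,350 = 3,065 kg; Δv = 272×9.81×ln(3.724) = 2668.3×1.3149 ≈ 3509 m/s.
Stage 3: m₀ = 2,025 kg, m_f = 2,025 − 1,360 = 665 kg; Δv = 446×9.81×ln(3.045) = 4375.3×1.1135 ≈ 4872 m/s.
Total Δv = 4468 + 3509 + 4872 = 12849 m/s.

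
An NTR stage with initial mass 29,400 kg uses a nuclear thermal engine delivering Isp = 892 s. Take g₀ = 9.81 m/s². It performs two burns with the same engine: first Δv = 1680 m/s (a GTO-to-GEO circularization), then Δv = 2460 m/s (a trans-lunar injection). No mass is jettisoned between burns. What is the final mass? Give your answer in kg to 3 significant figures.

final mass ≈ 18300 kg

v_e = Isp · g₀ = 892 × 9.81 = 8750.5 m/s.
After the first burn: m = 29400 × exp(−1680/8750.5) = 29400 × 0.82532 = 24,264.4 kg.
After the second burn: m = 24,264.4 × exp(−2460/8750.5) = 24,264.4 × 0.75493 = 18,317.9 kg.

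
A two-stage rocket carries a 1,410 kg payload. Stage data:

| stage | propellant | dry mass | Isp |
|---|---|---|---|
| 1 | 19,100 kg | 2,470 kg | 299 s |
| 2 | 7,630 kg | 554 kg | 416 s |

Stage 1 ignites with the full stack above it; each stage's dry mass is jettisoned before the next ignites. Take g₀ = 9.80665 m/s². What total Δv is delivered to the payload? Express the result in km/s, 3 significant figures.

Δv ≈ 9.25 km/s

Ignition mass of stage 1 = 19,100+2,470 + 7,630+554 + 1,410 = 31,164 kg.
Stage 1: m₀ = 31,164 kg, m_f = 31,164 − 19,100 = 12,064 kg; Δv = 299×9.80665×ln(2.583) = 2932.2×0.9490 ≈ 2783 m/s.
Stage 2: m₀ = 9,594 kg, m_f = 9,594 − 7,630 = 1,964 kg; Δv = 416×9.80665×ln(4.885) = 4079.6×1.5862 ≈ 6471 m/s.
Total Δv = 2783 + 6471 = 9254 m/s.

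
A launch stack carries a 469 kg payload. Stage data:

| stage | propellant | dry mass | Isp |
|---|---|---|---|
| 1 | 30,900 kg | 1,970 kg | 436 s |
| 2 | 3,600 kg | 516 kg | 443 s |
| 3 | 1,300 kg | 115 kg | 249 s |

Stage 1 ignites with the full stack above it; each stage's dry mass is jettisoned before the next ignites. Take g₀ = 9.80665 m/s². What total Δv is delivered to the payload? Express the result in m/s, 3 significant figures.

Δv ≈ 13600 m/s

Ignition mass of stage 1 = 30,900+1,970 + 3,600+516 + 1,300+115 + 469 = 38,870 kg.
Stage 1: m₀ = 38,870 kg, m_f = 38,870 − 30,900 = 7,970 kg; Δv = 436×9.80665×ln(4.877) = 4275.7×1.5845 ≈ 6775 m/s.
Stage 2: m₀ = 6,000 kg, m_f = 6,000 − 3,600 = 2,400 kg; Δv = 443×9.80665×ln(2.5) = 4344.3×0.9163 ≈ 3981 m/s.
Stage 3: m₀ = 1,884 kg, m_f = 1,884 − 1,300 = 584 kg; Δv = 249×9.80665×ln(3.226) = 2441.9×1.1713 ≈ 2860 m/s.
Total Δv = 6775 + 3981 + 2860 = 13616 m/s.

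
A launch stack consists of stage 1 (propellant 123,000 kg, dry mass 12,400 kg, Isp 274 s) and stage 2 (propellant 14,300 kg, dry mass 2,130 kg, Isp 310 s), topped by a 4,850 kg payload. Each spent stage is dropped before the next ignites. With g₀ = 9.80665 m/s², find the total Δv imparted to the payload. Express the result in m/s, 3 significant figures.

Ignition mass of stage 1 = 123,000+12,400 + 14,300+2,130 + 4,850 = 156,680 kg.
Stage 1: m₀ = 156,680 kg, m_f = 156,680 − 123,000 = 33,680 kg; Δv = 274×9.80665×ln(4.652) = 2687.0×1.5373 ≈ 4131 m/s.
Stage 2: m₀ = 21,280 kg, m_f = 21,280 − 14,300 = 6,980 kg; Δv = 310×9.80665×ln(3.049) = 3040.1×1.1147 ≈ 3389 m/s.
Total Δv = 4131 + 3389 = 7520 m/s.

Δv ≈ 7520 m/s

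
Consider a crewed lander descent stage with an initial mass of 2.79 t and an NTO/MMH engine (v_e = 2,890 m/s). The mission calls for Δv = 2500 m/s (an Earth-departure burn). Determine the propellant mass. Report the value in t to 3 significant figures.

propellant mass ≈ 1.62 t

Using Δv = v_e ln(m₀/m_f): m₀/m_f = exp(Δv / v_e) = exp(2500 / 2890.0) = exp(0.8651) = 2.3751.
m_f = 2.79 / 2.3751 = 1.17469 t, so propellant = m₀ − m_f = 2.79 − 1.17469 = 1.61531 t.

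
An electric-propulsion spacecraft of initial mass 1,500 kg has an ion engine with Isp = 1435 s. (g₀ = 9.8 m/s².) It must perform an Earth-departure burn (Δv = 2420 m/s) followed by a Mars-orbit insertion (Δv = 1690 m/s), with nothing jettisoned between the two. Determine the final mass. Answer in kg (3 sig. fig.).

v_e = Isp · g₀ = 1435 × 9.8 = 14063.0 m/s.
After the first burn: m = 1500 × exp(−2420/14063.0) = 1500 × 0.84191 = 1,262.87 kg.
After the second burn: m = 1,262.87 × exp(−1690/14063.0) = 1,262.87 × 0.88677 = 1,119.88 kg.

final mass ≈ 1120 kg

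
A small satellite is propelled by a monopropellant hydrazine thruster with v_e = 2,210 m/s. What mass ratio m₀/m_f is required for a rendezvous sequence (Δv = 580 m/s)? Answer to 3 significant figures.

mass ratio ≈ 1.30

By the Tsiolkovsky rocket equation, m₀/m_f = exp(Δv / v_e) = exp(580 / 2210.0) = exp(0.2624) = 1.3001.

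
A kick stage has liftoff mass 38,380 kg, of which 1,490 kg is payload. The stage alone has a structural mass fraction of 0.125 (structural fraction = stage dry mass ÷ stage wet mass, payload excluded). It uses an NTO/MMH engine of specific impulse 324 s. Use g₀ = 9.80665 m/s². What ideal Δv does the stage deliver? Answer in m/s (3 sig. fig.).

Stage wet mass = m₀ − payload = 38,380 − 1,490 = 36,890 kg.
Stage dry mass = ε × stage wet mass = 0.125 × 36,890 = 4,611.25 kg.
Burnout mass m_f = stage dry + payload = 4,611.25 + 1,490 = 6,101.25 kg.
v_e = Isp · g₀ = 324 × 9.80665 = 3177.4 m/s.
From the ideal rocket equation, Δv = v_e · ln(38,380/6,101.25) = 3177.4 × ln(6.291) = 3177.4 × 1.8390 ≈ 5843 m/s.

Δv ≈ 5840 m/s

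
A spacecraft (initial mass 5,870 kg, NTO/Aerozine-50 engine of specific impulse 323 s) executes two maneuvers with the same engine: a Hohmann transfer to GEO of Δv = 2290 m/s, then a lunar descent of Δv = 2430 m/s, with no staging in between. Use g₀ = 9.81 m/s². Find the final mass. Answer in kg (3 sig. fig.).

v_e = Isp · g₀ = 323 × 9.81 = 3168.6 m/s.
After the first burn: m = 5870 × exp(−2290/3168.6) = 5870 × 0.48544 = 2,849.53 kg.
After the second burn: m = 2,849.53 × exp(−2430/3168.6) = 2,849.53 × 0.46445 = 1,323.46 kg.

final mass ≈ 1320 kg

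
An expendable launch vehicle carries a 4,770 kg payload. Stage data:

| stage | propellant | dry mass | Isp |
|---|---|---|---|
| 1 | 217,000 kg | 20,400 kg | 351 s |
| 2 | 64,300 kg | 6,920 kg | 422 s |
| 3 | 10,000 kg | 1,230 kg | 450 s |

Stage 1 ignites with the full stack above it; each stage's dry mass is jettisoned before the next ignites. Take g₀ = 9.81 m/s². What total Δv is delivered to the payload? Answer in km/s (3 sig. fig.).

Ignition mass of stage 1 = 217,000+20,400 + 64,300+6,920 + 10,000+1,230 + 4,770 = 324,620 kg.
Stage 1: m₀ = 324,620 kg, m_f = 324,620 − 217,000 = 107,620 kg; Δv = 351×9.81×ln(3.016) = 3443.3×1.1040 ≈ 3802 m/s.
Stage 2: m₀ = 87,220 kg, m_f = 87,220 − 64,300 = 22,920 kg; Δv = 422×9.81×ln(3.805) = 4139.8×1.3364 ≈ 5533 m/s.
Stage 3: m₀ = 16,000 kg, m_f = 16,000 − 10,000 = 6,000 kg; Δv = 450×9.81×ln(2.667) = 4414.5×0.9808 ≈ 4330 m/s.
Total Δv = 3802 + 5533 + 4330 = 13665 m/s.

Δv ≈ 13.7 km/s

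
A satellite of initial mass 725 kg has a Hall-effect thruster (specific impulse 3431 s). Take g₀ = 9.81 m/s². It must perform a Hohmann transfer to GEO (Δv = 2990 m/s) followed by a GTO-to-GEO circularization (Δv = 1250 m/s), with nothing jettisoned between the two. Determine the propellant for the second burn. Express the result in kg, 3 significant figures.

propellant for the second burn ≈ 24.2 kg

v_e = Isp · g₀ = 3431 × 9.81 = 33658.1 m/s.
After the first burn: m = 725 × exp(−2990/33658.1) = 725 × 0.91500 = 663.375 kg.
After the second burn: m = 663.375 × exp(−1250/33658.1) = 663.375 × 0.96354 = 639.188 kg.
Second-burn propellant = 663.375 − 639.188 = 24.187 kg.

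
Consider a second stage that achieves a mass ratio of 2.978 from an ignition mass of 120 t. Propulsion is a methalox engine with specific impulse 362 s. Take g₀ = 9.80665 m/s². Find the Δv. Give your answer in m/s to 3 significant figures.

v_e = Isp · g₀ = 362 × 9.80665 = 3550.0 m/s.
From the ideal rocket equation, Δv = v_e · ln(2.978) = 3550.0 × 1.0913 ≈ 3874.0 m/s.

Δv ≈ 3870 m/s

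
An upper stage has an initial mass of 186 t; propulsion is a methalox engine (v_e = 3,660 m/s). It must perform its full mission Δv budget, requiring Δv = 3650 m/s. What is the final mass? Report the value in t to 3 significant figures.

final mass ≈ 68.6 t

m₀/m_f = exp(Δv / v_e) = exp(3650 / 3660.0) = exp(0.9973) = 2.7109.
m_f = m₀ / 2.7109 = 186 / 2.7109 = 68.6119 t.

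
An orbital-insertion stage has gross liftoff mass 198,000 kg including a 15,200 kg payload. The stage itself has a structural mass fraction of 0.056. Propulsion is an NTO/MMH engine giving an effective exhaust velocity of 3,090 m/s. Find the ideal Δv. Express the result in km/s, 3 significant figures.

Stage wet mass = m₀ − payload = 198,000 − 15,200 = 182,800 kg.
Stage dry mass = ε × stage wet mass = 0.056 × 182,800 = 10,236.8 kg.
Burnout mass m_f = stage dry + payload = 10,236.8 + 15,200 = 25,436.8 kg.
Rocket equation: Δv = v_e · ln(198,000/25,436.8) = 3090.0 × ln(7.784) = 3090.0 × 2.0521 ≈ 6341 m/s.

Δv ≈ 6.34 km/s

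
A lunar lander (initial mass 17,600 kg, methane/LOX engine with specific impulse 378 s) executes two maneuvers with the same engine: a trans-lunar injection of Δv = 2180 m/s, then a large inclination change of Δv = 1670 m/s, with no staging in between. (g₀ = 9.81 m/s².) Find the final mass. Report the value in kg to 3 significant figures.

final mass ≈ 6230 kg

v_e = Isp · g₀ = 378 × 9.81 = 3708.2 m/s.
After the first burn: m = 17600 × exp(−2180/3708.2) = 17600 × 0.55550 = 9,776.8 kg.
After the second burn: m = 9,776.8 × exp(−1670/3708.2) = 9,776.8 × 0.63740 = 6,231.73 kg.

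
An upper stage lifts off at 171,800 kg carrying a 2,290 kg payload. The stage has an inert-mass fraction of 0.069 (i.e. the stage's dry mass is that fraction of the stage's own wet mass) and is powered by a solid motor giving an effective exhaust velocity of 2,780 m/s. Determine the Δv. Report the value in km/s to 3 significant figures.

Stage wet mass = m₀ − payload = 171,800 − 2,290 = 169,510 kg.
Stage dry mass = ε × stage wet mass = 0.069 × 169,510 = 11,696.2 kg.
Burnout mass m_f = stage dry + payload = 11,696.2 + 2,290 = 13,986.2 kg.
By the Tsiolkovsky rocket equation, Δv = v_e · ln(171,800/13,986.2) = 2780.0 × ln(12.28) = 2780.0 × 2.5083 ≈ 6973 m/s.

Δv ≈ 6.97 km/s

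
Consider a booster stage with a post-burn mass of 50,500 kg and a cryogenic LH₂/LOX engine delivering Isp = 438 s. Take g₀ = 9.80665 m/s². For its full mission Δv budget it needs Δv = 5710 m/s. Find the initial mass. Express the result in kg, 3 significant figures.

initial mass ≈ 191000 kg

v_e = Isp · g₀ = 438 × 9.80665 = 4295.3 m/s.
m₀/m_f = exp(Δv / v_e) = exp(5710 / 4295.3) = exp(1.3294) = 3.7786.
m₀ = m_f × 3.7786 = 50,500 × 3.7786 = 190,819 kg.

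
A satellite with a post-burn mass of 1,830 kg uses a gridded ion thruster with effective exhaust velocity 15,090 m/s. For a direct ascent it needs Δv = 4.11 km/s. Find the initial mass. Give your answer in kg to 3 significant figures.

By the Tsiolkovsky rocket equation, m₀/m_f = exp(Δv / v_e) = exp(4110 / 15090.0) = exp(0.2724) = 1.3131.
m₀ = m_f × 1.3131 = 1,830 × 1.3131 = 2,402.97 kg.

initial mass ≈ 2400 kg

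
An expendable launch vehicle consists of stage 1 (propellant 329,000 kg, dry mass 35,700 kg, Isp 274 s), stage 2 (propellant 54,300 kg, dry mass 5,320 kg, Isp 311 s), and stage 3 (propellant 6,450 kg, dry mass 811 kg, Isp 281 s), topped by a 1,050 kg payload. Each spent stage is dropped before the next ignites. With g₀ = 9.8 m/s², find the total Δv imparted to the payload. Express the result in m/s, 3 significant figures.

Δv ≈ 12900 m/s

Ignition mass of stage 1 = 329,000+35,700 + 54,300+5,320 + 6,450+811 + 1,050 = 432,631 kg.
Stage 1: m₀ = 432,631 kg, m_f = 432,631 − 329,000 = 103,631 kg; Δv = 274×9.8×ln(4.175) = 2685.2×1.4290 ≈ 3837 m/s.
Stage 2: m₀ = 67,931 kg, m_f = 67,931 − 54,300 = 13,631 kg; Δv = 311×9.8×ln(4.984) = 3047.8×1.6061 ≈ 4895 m/s.
Stage 3: m₀ = 8,311 kg, m_f = 8,311 − 6,450 = 1,861 kg; Δv = 281×9.8×ln(4.466) = 2753.8×1.4965 ≈ 4121 m/s.
Total Δv = 3837 + 4895 + 4121 = 12853 m/s.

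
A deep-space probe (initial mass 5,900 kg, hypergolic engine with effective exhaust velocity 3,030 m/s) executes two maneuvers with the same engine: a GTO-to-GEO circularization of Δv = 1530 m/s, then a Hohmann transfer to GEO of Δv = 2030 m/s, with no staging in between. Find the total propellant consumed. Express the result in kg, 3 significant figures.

total propellant consumed ≈ 4080 kg

After the first burn: m = 5900 × exp(−1530/3030.0) = 5900 × 0.60354 = 3,560.89 kg.
After the second burn: m = 3,560.89 × exp(−2030/3030.0) = 3,560.89 × 0.51173 = 1,822.21 kg.
Total propellant = m₀ − m_final = 5900 − 1,822.21 = 4,077.79 kg.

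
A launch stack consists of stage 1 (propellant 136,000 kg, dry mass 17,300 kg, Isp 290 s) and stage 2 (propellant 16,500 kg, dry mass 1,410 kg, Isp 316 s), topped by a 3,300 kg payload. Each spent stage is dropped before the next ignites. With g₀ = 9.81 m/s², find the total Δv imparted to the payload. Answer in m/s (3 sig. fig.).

Ignition mass of stage 1 = 136,000+17,300 + 16,500+1,410 + 3,300 = 174,510 kg.
Stage 1: m₀ = 174,510 kg, m_f = 174,510 − 136,000 = 38,510 kg; Δv = 290×9.81×ln(4.532) = 2844.9×1.5111 ≈ 4299 m/s.
Stage 2: m₀ = 21,210 kg, m_f = 21,210 − 16,500 = 4,710 kg; Δv = 316×9.81×ln(4.503) = 3100.0×1.5048 ≈ 4665 m/s.
Total Δv = 4299 + 4665 = 8964 m/s.

Δv ≈ 8960 m/s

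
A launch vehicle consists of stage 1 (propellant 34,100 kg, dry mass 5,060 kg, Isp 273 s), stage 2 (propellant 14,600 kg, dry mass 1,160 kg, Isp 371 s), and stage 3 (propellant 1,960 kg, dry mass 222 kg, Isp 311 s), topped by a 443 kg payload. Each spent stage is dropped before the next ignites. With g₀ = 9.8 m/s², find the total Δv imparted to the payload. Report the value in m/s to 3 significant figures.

Ignition mass of stage 1 = 34,100+5,060 + 14,600+1,160 + 1,960+222 + 443 = 57,545 kg.
Stage 1: m₀ = 57,545 kg, m_f = 57,545 − 34,100 = 23,445 kg; Δv = 273×9.8×ln(2.454) = 2675.4×0.8979 ≈ 2402 m/s.
Stage 2: m₀ = 18,385 kg, m_f = 18,385 − 14,600 = 3,785 kg; Δv = 371×9.8×ln(4.857) = 3635.8×1.5805 ≈ 5746 m/s.
Stage 3: m₀ = 2,625 kg, m_f = 2,625 − 1,960 = 665 kg; Δv = 311×9.8×ln(3.947) = 3047.8×1.3730 ≈ 4185 m/s.
Total Δv = 2402 + 5746 + 4185 = 12333 m/s.

Δv ≈ 12300 m/s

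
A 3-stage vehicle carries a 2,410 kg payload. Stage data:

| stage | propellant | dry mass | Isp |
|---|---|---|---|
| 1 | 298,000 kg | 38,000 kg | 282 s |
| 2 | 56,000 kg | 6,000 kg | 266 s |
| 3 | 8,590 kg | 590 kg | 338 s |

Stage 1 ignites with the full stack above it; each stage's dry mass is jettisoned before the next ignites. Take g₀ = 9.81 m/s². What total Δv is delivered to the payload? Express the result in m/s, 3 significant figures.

Δv ≈ 11800 m/s

Ignition mass of stage 1 = 298,000+38,000 + 56,000+6,000 + 8,590+590 + 2,410 = 409,590 kg.
Stage 1: m₀ = 409,590 kg, m_f = 409,590 − 298,000 = 111,590 kg; Δv = 282×9.81×ln(3.67) = 2766.4×1.3003 ≈ 3597 m/s.
Stage 2: m₀ = 73,590 kg, m_f = 73,590 − 56,000 = 17,590 kg; Δv = 266×9.81×ln(4.184) = 2609.5×1.4312 ≈ 3735 m/s.
Stage 3: m₀ = 11,590 kg, m_f = 11,590 − 8,590 = 3,000 kg; Δv = 338×9.81×ln(3.863) = 3315.8×1.3515 ≈ 4481 m/s.
Total Δv = 3597 + 3735 + 4481 = 11813 m/s.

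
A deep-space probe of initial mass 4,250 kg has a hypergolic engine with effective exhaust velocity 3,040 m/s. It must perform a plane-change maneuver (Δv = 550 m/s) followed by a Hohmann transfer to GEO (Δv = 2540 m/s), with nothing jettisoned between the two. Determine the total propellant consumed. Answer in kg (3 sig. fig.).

total propellant consumed ≈ 2710 kg

After the first burn: m = 4250 × exp(−550/3040.0) = 4250 × 0.83450 = 3,546.63 kg.
After the second burn: m = 3,546.63 × exp(−2540/3040.0) = 3,546.63 × 0.43365 = 1,538 kg.
Total propellant = m₀ − m_final = 4250 − 1,538 = 2,712 kg.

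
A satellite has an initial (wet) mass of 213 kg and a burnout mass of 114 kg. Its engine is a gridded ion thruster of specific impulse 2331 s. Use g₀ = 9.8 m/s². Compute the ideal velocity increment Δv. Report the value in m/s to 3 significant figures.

v_e = Isp · g₀ = 2331 × 9.8 = 22843.8 m/s.
By the Tsiolkovsky rocket equation, Δv = v_e · ln(m₀/m_f) = 22843.8 × ln(1.868) = 22843.8 × 0.6251 ≈ 14279.5 m/s.

Δv ≈ 14300 m/s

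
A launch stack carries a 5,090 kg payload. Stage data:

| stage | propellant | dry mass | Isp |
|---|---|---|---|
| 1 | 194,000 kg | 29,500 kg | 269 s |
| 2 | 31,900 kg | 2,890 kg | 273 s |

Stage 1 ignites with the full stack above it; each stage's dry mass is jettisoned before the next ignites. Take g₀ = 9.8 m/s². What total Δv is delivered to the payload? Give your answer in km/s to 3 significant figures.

Δv ≈ 7.82 km/s

Ignition mass of stage 1 = 194,000+29,500 + 31,900+2,890 + 5,090 = 263,380 kg.
Stage 1: m₀ = 263,380 kg, m_f = 263,380 − 194,000 = 69,380 kg; Δv = 269×9.8×ln(3.796) = 2636.2×1.3340 ≈ 3517 m/s.
Stage 2: m₀ = 39,880 kg, m_f = 39,880 − 31,900 = 7,980 kg; Δv = 273×9.8×ln(4.997) = 2675.4×1.6089 ≈ 4305 m/s.
Total Δv = 3517 + 4305 = 7822 m/s.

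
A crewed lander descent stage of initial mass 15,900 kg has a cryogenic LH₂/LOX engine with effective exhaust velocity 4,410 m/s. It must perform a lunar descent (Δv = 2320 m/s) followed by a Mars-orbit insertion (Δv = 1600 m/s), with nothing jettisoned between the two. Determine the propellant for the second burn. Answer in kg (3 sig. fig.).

After the first burn: m = 15900 × exp(−2320/4410.0) = 15900 × 0.59092 = 9,395.63 kg.
After the second burn: m = 9,395.63 × exp(−1600/4410.0) = 9,395.63 × 0.69572 = 6,536.73 kg.
Second-burn propellant = 9,395.63 − 6,536.73 = 2,858.9 kg.

propellant for the second burn ≈ 2860 kg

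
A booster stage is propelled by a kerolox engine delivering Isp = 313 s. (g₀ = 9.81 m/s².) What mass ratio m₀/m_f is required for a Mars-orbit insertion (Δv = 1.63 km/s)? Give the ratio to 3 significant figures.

v_e = Isp · g₀ = 313 × 9.81 = 3070.5 m/s.
By the Tsiolkovsky rocket equation, m₀/m_f = exp(Δv / v_e) = exp(1630 / 3070.5) = exp(0.5309) = 1.7004.

mass ratio ≈ 1.70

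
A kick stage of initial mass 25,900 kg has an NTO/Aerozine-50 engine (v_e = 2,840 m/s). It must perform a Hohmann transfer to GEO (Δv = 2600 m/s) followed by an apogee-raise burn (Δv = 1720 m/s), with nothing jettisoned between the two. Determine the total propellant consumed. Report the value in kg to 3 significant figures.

After the first burn: m = 25900 × exp(−2600/2840.0) = 25900 × 0.40032 = 10,368.3 kg.
After the second burn: m = 10,368.3 × exp(−1720/2840.0) = 10,368.3 × 0.54573 = 5,658.29 kg.
Total propellant = m₀ − m_final = 25900 − 5,658.29 = 20,241.71 kg.

total propellant consumed ≈ 20200 kg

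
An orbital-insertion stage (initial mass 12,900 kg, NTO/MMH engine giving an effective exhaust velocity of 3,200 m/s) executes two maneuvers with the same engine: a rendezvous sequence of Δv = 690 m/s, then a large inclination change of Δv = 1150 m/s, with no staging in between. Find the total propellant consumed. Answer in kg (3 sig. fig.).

After the first burn: m = 12900 × exp(−690/3200.0) = 12900 × 0.80604 = 10,397.9 kg.
After the second burn: m = 10,397.9 × exp(−1150/3200.0) = 10,397.9 × 0.69811 = 7,258.88 kg.
Total propellant = m₀ − m_final = 12900 − 7,258.88 = 5,641.12 kg.

total propellant consumed ≈ 5640 kg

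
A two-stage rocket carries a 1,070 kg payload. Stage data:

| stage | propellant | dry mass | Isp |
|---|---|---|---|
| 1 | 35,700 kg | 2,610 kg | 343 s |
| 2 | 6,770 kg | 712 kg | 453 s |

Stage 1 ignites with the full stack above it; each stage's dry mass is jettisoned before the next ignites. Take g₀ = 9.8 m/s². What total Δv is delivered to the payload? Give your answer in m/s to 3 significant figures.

Ignition mass of stage 1 = 35,700+2,610 + 6,770+712 + 1,070 = 46,862 kg.
Stage 1: m₀ = 46,862 kg, m_f = 46,862 − 35,700 = 11,162 kg; Δv = 343×9.8×ln(4.198) = 3361.4×1.4347 ≈ 4823 m/s.
Stage 2: m₀ = 8,552 kg, m_f = 8,552 − 6,770 = 1,782 kg; Δv = 453×9.8×ln(4.799) = 4439.4×1.5684 ≈ 6963 m/s.
Total Δv = 4823 + 6963 = 11786 m/s.

Δv ≈ 11800 m/s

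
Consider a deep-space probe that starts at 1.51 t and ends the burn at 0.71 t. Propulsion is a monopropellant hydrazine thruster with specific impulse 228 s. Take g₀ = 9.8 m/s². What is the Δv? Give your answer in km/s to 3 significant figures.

v_e = Isp · g₀ = 228 × 9.8 = 2234.4 m/s.
Δv = v_e · ln(m₀/m_f) = 2234.4 × ln(2.127) = 2234.4 × 0.7546 ≈ 1686.1 m/s.

Δv ≈ 1.69 km/s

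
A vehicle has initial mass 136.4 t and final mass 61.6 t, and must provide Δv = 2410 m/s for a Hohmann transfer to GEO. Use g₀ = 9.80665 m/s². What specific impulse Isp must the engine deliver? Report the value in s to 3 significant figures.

ln(m₀/m_f) = ln(136400/61600) = ln(2.214) = 0.7949.
Using Δv = v_e ln(m₀/m_f): v_e = Δv / ln(m₀/m_f) = 2410 / 0.7949 = 3031.7 m/s.
Isp = v_e / g₀ = 3031.7 / 9.80665 = 309.1 s.

Isp ≈ 309 s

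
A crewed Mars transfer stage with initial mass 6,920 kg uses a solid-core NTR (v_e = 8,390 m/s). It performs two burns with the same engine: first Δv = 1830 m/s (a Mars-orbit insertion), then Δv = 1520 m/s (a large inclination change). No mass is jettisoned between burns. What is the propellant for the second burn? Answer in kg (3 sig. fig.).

propellant for the second burn ≈ 922 kg

After the first burn: m = 6920 × exp(−1830/8390.0) = 6920 × 0.80403 = 5,563.89 kg.
After the second burn: m = 5,563.89 × exp(−1520/8390.0) = 5,563.89 × 0.83430 = 4,641.95 kg.
Second-burn propellant = 5,563.89 − 4,641.95 = 921.94 kg.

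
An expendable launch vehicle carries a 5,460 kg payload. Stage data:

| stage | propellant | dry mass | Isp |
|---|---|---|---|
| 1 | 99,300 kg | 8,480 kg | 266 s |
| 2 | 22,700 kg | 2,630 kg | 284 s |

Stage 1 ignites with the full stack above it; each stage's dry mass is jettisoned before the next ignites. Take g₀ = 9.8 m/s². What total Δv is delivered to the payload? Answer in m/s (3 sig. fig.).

Δv ≈ 7010 m/s

Ignition mass of stage 1 = 99,300+8,480 + 22,700+2,630 + 5,460 = 138,570 kg.
Stage 1: m₀ = 138,570 kg, m_f = 138,570 − 99,300 = 39,270 kg; Δv = 266×9.8×ln(3.529) = 2606.8×1.2609 ≈ 3287 m/s.
Stage 2: m₀ = 30,790 kg, m_f = 30,790 − 22,700 = 8,090 kg; Δv = 284×9.8×ln(3.806) = 2783.2×1.3366 ≈ 3720 m/s.
Total Δv = 3287 + 3720 = 7007 m/s.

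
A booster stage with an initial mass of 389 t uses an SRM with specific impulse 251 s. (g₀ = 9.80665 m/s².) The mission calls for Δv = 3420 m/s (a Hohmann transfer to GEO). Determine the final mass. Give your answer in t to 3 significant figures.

v_e = Isp · g₀ = 251 × 9.80665 = 2461.5 m/s.
By the Tsiolkovsky rocket equation, m₀/m_f = exp(Δv / v_e) = exp(3420 / 2461.5) = exp(1.3894) = 4.0125.
m_f = m₀ / 4.0125 = 389 / 4.0125 = 96.947 t.

final mass ≈ 96.9 t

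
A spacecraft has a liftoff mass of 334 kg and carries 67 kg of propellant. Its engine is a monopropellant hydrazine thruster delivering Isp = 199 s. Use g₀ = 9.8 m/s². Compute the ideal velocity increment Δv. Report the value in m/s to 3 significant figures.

v_e = Isp · g₀ = 199 × 9.8 = 1950.2 m/s.
m_f = m₀ − m_prop = 334 − 67 = 267 kg.
By the Tsiolkovsky rocket equation, Δv = v_e · ln(m₀/m_f) = 1950.2 × ln(1.251) = 1950.2 × 0.2239 ≈ 436.6 m/s.

Δv ≈ 437 m/s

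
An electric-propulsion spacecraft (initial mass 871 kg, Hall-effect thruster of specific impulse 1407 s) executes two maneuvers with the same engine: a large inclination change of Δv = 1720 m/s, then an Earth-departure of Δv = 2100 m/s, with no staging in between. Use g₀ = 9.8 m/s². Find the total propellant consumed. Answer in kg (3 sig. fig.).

total propellant consumed ≈ 211 kg

v_e = Isp · g₀ = 1407 × 9.8 = 13788.6 m/s.
After the first burn: m = 871 × exp(−1720/13788.6) = 871 × 0.88273 = 768.858 kg.
After the second burn: m = 768.858 × exp(−2100/13788.6) = 768.858 × 0.85873 = 660.241 kg.
Total propellant = m₀ − m_final = 871 − 660.241 = 210.759 kg.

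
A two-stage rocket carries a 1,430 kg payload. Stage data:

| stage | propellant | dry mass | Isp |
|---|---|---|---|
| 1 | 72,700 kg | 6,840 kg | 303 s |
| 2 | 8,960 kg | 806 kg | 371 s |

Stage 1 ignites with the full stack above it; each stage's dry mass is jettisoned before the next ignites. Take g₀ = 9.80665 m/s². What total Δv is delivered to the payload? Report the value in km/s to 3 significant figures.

Δv ≈ 10.7 km/s

Ignition mass of stage 1 = 72,700+6,840 + 8,960+806 + 1,430 = 90,736 kg.
Stage 1: m₀ = 90,736 kg, m_f = 90,736 − 72,700 = 18,036 kg; Δv = 303×9.80665×ln(5.031) = 2971.4×1.6156 ≈ 4801 m/s.
Stage 2: m₀ = 11,196 kg, m_f = 11,196 − 8,960 = 2,236 kg; Δv = 371×9.80665×ln(5.007) = 3638.3×1.6109 ≈ 5861 m/s.
Total Δv = 4801 + 5861 = 10662 m/s.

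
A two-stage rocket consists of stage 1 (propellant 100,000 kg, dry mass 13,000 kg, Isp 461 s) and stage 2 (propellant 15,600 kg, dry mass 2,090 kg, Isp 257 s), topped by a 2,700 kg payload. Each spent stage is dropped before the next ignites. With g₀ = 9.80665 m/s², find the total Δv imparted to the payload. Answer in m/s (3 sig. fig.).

Δv ≈ 9910 m/s

Ignition mass of stage 1 = 100,000+13,000 + 15,600+2,090 + 2,700 = 133,390 kg.
Stage 1: m₀ = 133,390 kg, m_f = 133,390 − 100,000 = 33,390 kg; Δv = 461×9.80665×ln(3.995) = 4520.9×1.3850 ≈ 6261 m/s.
Stage 2: m₀ = 20,390 kg, m_f = 20,390 − 15,600 = 4,790 kg; Δv = 257×9.80665×ln(4.257) = 2520.3×1.4485 ≈ 3651 m/s.
Total Δv = 6261 + 3651 = 9912 m/s.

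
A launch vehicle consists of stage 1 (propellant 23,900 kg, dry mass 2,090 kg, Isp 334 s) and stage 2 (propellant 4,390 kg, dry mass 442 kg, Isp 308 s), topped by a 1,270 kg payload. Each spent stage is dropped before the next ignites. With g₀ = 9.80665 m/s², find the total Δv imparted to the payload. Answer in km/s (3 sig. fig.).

Ignition mass of stage 1 = 23,900+2,090 + 4,390+442 + 1,270 = 32,092 kg.
Stage 1: m₀ = 32,092 kg, m_f = 32,092 − 23,900 = 8,192 kg; Δv = 334×9.80665×ln(3.917) = 3275.4×1.3654 ≈ 4472 m/s.
Stage 2: m₀ = 6,102 kg, m_f = 6,102 − 4,390 = 1,712 kg; Δv = 308×9.80665×ln(3.564) = 3020.4×1.2710 ≈ 3839 m/s.
Total Δv = 4472 + 3839 = 8311 m/s.

Δv ≈ 8.31 km/s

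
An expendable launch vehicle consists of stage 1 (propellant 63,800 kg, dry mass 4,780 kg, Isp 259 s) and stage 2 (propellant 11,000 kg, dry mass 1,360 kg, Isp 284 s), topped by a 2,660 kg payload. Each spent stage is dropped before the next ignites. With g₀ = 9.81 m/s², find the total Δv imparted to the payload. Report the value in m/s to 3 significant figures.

Δv ≈ 7330 m/s

Ignition mass of stage 1 = 63,800+4,780 + 11,000+1,360 + 2,660 = 83,600 kg.
Stage 1: m₀ = 83,600 kg, m_f = 83,600 − 63,800 = 19,800 kg; Δv = 259×9.81×ln(4.222) = 2540.8×1.4404 ≈ 3660 m/s.
Stage 2: m₀ = 15,020 kg, m_f = 15,020 − 11,000 = 4,020 kg; Δv = 284×9.81×ln(3.736) = 2786.0×1.3181 ≈ 3672 m/s.
Total Δv = 3660 + 3672 = 7332 m/s.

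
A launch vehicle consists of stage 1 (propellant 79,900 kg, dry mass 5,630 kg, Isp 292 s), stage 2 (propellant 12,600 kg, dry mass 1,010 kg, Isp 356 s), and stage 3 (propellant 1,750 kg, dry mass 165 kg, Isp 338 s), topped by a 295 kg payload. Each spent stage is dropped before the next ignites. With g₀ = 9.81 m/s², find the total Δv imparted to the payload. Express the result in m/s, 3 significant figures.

Δv ≈ 15200 m/s

Ignition mass of stage 1 = 79,900+5,630 + 12,600+1,010 + 1,750+165 + 295 = 101,350 kg.
Stage 1: m₀ = 101,350 kg, m_f = 101,350 − 79,900 = 21,450 kg; Δv = 292×9.81×ln(4.725) = 2864.5×1.5529 ≈ 4448 m/s.
Stage 2: m₀ = 15,820 kg, m_f = 15,820 − 12,600 = 3,220 kg; Δv = 356×9.81×ln(4.913) = 3492.4×1.5919 ≈ 5559 m/s.
Stage 3: m₀ = 2,210 kg, m_f = 2,210 − 1,750 = 460 kg; Δv = 338×9.81×ln(4.804) = 3315.8×1.5695 ≈ 5204 m/s.
Total Δv = 4448 + 5559 + 5204 = 15211 m/s.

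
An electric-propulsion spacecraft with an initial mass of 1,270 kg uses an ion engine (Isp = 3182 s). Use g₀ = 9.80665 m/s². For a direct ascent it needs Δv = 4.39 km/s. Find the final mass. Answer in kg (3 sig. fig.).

final mass ≈ 1100 kg

v_e = Isp · g₀ = 3182 × 9.80665 = 31204.8 m/s.
From the ideal rocket equation, m₀/m_f = exp(Δv / v_e) = exp(4390 / 31204.8) = exp(0.1407) = 1.1511.
m_f = m₀ / 1.1511 = 1,270 / 1.1511 = 1,103.29 kg.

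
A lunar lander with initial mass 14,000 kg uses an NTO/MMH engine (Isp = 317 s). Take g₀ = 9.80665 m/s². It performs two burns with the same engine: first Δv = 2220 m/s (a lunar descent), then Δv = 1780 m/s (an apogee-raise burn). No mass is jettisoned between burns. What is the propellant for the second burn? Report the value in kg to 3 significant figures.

v_e = Isp · g₀ = 317 × 9.80665 = 3108.7 m/s.
After the first burn: m = 14000 × exp(−2220/3108.7) = 14000 × 0.48962 = 6,854.68 kg.
After the second burn: m = 6,854.68 × exp(−1780/3108.7) = 6,854.68 × 0.56407 = 3,866.52 kg.
Second-burn propellant = 6,854.68 − 3,866.52 = 2,988.16 kg.

propellant for the second burn ≈ 2990 kg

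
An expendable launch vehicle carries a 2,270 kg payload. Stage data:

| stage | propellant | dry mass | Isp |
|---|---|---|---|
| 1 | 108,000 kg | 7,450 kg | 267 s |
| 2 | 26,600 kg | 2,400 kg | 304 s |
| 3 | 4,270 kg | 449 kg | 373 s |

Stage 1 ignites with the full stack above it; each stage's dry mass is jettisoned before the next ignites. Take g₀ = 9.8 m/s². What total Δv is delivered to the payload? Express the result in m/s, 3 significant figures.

Δv ≈ 10700 m/s

Ignition mass of stage 1 = 108,000+7,450 + 26,600+2,400 + 4,270+449 + 2,270 = 151,439 kg.
Stage 1: m₀ = 151,439 kg, m_f = 151,439 − 108,000 = 43,439 kg; Δv = 267×9.8×ln(3.486) = 2616.6×1.2488 ≈ 3268 m/s.
Stage 2: m₀ = 35,989 kg, m_f = 35,989 − 26,600 = 9,389 kg; Δv = 304×9.8×ln(3.833) = 2979.2×1.3437 ≈ 4003 m/s.
Stage 3: m₀ = 6,989 kg, m_f = 6,989 − 4,270 = 2,719 kg; Δv = 373×9.8×ln(2.57) = 3655.4×0.9441 ≈ 3451 m/s.
Total Δv = 3268 + 4003 + 3451 = 10722 m/s.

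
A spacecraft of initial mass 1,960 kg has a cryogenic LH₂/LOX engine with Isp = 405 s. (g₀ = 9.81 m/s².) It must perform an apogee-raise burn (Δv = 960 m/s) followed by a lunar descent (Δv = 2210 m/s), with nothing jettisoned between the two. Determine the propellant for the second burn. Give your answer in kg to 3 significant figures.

propellant for the second burn ≈ 657 kg

v_e = Isp · g₀ = 405 × 9.81 = 3973.1 m/s.
After the first burn: m = 1960 × exp(−960/3973.1) = 1960 × 0.78535 = 1,539.29 kg.
After the second burn: m = 1,539.29 × exp(−2210/3973.1) = 1,539.29 × 0.57336 = 882.567 kg.
Second-burn propellant = 1,539.29 − 882.567 = 656.723 kg.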